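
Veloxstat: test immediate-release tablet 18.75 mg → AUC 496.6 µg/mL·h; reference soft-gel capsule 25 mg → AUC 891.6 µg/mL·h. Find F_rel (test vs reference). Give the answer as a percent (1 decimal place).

F_rel = (AUC_test/D_test) / (AUC_ref/D_ref)
      = (496.6/18.75) / (891.6/25)
      = 26.4853 / 35.664 = 0.7426 = 74.26%

F_rel = 74.3%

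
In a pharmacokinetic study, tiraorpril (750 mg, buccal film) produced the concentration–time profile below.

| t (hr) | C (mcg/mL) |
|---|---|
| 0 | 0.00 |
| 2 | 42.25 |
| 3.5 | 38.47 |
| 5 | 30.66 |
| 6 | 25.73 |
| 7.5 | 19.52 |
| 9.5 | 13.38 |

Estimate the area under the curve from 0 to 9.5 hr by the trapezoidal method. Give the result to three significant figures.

Trapezoidal AUC_0→9.5:
  [0→2]: (0.00+42.25)/2 × 2 = 42.25
  [2→3.5]: (42.25+38.47)/2 × 1.5 = 60.54
  [3.5→5]: (38.47+30.66)/2 × 1.5 = 51.8475
  [5→6]: (30.66+25.73)/2 × 1 = 28.195
  [6→7.5]: (25.73+19.52)/2 × 1.5 = 33.9375
  [7.5→9.5]: (19.52+13.38)/2 × 2 = 32.9
  Sum = 249.67 mcg/mL·hr

AUC = 250 mcg/mL·hr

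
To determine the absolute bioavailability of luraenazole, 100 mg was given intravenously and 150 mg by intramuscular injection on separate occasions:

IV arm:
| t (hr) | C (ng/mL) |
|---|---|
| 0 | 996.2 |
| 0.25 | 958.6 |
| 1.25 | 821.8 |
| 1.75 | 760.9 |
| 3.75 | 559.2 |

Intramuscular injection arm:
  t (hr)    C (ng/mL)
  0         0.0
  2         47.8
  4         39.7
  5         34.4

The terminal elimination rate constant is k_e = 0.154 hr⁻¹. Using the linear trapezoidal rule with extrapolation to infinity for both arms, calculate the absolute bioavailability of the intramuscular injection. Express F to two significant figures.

Trapezoidal AUC_0→3.75 (IV):
  [0→0.25]: (996.2+958.6)/2 × 0.25 = 244.35
  [0.25→1.25]: (958.6+821.8)/2 × 1 = 890.2
  [1.25→1.75]: (821.8+760.9)/2 × 0.5 = 395.675
  [1.75→3.75]: (760.9+559.2)/2 × 2 = 1320.1
  Sum = 2850.325 ng/mL·hr
IV tail: 559.2/0.154 = 3631.169; AUC_iv,0→∞ = 2850.325 + 3631.169 = 6481.494 ng/mL·hr
Trapezoidal AUC_0→5 (intramuscular injection):
  [0→2]: (0.0+47.8)/2 × 2 = 47.8
  [2→4]: (47.8+39.7)/2 × 2 = 87.5
  [4→5]: (39.7+34.4)/2 × 1 = 37.05
  Sum = 172.35 ng/mL·hr
intramuscular injection tail: 34.4/0.154 = 223.377; AUC_ev,0→∞ = 172.35 + 223.377 = 395.727 ng/mL·hr
F = (AUC_ev/D_ev)/(AUC_iv/D_iv) = (395.727/150)/(6481.494/100) = 2.63818/64.81494 = 0.0407

F = 0.041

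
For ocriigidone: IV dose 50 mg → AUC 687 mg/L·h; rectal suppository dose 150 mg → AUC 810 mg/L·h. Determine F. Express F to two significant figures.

F = 0.39

F = (AUC_ev / D_ev) / (AUC_iv / D_iv)
  = (810/150) / (687/50)
  = 5.4 / 13.74 = 0.3930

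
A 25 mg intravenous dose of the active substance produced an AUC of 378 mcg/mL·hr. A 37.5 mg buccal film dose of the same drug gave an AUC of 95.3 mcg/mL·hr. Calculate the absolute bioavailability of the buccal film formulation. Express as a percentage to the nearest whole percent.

F = (AUC_ev / D_ev) / (AUC_iv / D_iv)
  = (95.3/37.5) / (378/25)
  = 2.54133 / 15.12 = 0.1681
  = 16.81%

F = 17%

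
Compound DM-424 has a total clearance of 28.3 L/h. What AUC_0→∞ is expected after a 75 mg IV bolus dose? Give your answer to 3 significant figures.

AUC_0→∞ = Dose_iv / CL
        = 75 / 28.3 = 2.65018 mg/L·h

AUC = 2.65 mg/L·h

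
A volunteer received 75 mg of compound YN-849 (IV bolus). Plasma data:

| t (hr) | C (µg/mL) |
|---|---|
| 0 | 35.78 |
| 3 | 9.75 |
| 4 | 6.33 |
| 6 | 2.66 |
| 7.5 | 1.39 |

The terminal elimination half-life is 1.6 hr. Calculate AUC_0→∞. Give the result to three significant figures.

Trapezoidal AUC_0→7.5:
  [0→3]: (35.78+9.75)/2 × 3 = 68.295
  [3→4]: (9.75+6.33)/2 × 1 = 8.04
  [4→6]: (6.33+2.66)/2 × 2 = 8.99
  [6→7.5]: (2.66+1.39)/2 × 1.5 = 3.0375
  Sum = 88.3625 µg/mL·hr
k_e = ln2 / t½ = 0.693147 / 1.6 = 0.4332 hr^-1
Extrapolated tail: C_last / k_e = 1.39 / 0.4332 = 3.209
AUC_0→∞ = 88.3625 + 3.209 = 91.5715 µg/mL·hr

AUC = 91.6 µg/mL·hr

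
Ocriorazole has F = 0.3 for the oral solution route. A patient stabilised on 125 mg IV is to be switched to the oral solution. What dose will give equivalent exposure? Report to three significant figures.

D_oral = 417 mg

For equal systemic exposure: F × D_ev = D_iv
D_ev = D_iv / F = 125 / 0.3 = 416.667 mg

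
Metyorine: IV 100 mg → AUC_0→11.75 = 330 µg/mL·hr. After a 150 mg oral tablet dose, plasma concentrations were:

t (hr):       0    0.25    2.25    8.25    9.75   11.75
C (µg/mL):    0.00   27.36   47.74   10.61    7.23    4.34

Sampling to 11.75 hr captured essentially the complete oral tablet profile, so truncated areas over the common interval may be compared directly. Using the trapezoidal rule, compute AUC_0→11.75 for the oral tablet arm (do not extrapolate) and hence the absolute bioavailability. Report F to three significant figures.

Trapezoidal AUC_0→11.75 (oral tablet):
  [0→0.25]: (0.00+27.36)/2 × 0.25 = 3.42
  [0.25→2.25]: (27.36+47.74)/2 × 2 = 75.1
  [2.25→8.25]: (47.74+10.61)/2 × 6 = 175.05
  [8.25→9.75]: (10.61+7.23)/2 × 1.5 = 13.38
  [9.75→11.75]: (7.23+4.34)/2 × 2 = 11.57
  Sum = 278.52 µg/mL·hr
F = (AUC_ev/D_ev)/(AUC_iv/D_iv) = (278.52/150)/(330/100) = 1.8568/3.3 = 0.5627

F = 0.563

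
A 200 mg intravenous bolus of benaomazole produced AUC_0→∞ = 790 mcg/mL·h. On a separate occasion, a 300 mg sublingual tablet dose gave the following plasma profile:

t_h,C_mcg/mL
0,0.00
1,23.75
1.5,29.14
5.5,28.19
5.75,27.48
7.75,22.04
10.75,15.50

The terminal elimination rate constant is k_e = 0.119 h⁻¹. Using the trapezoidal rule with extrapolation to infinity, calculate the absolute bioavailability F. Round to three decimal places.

F = 0.323

Trapezoidal AUC_0→10.75 (sublingual tablet):
  [0→1]: (0.00+23.75)/2 × 1 = 11.875
  [1→1.5]: (23.75+29.14)/2 × 0.5 = 13.2225
  [1.5→5.5]: (29.14+28.19)/2 × 4 = 114.66
  [5.5→5.75]: (28.19+27.48)/2 × 0.25 = 6.95875
  [5.75→7.75]: (27.48+22.04)/2 × 2 = 49.52
  [7.75→10.75]: (22.04+15.50)/2 × 3 = 56.31
  Sum = 252.54625 mcg/mL·h
Tail: C_last/k_e = 15.50/0.119 = 130.252
AUC_0→∞ (sublingual tablet) = 252.54625 + 130.252 = 382.79825 mcg/mL·h
F = (AUC_ev/D_ev)/(AUC_iv/D_iv) = (382.79825/300)/(790/200) = 1.27599/3.95 = 0.3230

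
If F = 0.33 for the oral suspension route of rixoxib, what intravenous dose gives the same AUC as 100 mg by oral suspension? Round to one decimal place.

D_iv = 33.0 mg

Systemic exposure from an extravascular dose = F × D_ev, so the equivalent IV dose is F × D_ev.
D_iv = F × D_ev = 0.33 × 100 = 33 mg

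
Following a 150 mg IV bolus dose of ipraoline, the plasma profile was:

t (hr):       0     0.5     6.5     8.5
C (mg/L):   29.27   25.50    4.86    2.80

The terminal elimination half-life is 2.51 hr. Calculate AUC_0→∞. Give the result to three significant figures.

Trapezoidal AUC_0→8.5:
  [0→0.5]: (29.27+25.50)/2 × 0.5 = 13.6925
  [0.5→6.5]: (25.50+4.86)/2 × 6 = 91.08
  [6.5→8.5]: (4.86+2.80)/2 × 2 = 7.66
  Sum = 112.4325 mg/L·hr
k_e = ln2 / t½ = 0.693147 / 2.51 = 0.2762 hr^-1
Extrapolated tail: C_last / k_e = 2.80 / 0.2762 = 10.138
AUC_0→∞ = 112.4325 + 10.138 = 122.5705 mg/L·hr

AUC = 123 mg/L·hr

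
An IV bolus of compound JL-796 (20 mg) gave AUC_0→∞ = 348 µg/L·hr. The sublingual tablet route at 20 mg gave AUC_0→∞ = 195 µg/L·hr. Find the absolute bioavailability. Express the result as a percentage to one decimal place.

F = (AUC_ev / D_ev) / (AUC_iv / D_iv)
  = (195/20) / (348/20)
  = 9.75 / 17.4 = 0.5603
  = 56.03%

F = 56.0%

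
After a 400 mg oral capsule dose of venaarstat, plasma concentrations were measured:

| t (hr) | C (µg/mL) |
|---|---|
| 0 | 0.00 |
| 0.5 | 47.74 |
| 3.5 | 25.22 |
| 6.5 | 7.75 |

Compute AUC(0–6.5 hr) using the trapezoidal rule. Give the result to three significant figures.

Trapezoidal AUC_0→6.5:
  [0→0.5]: (0.00+47.74)/2 × 0.5 = 11.935
  [0.5→3.5]: (47.74+25.22)/2 × 3 = 109.44
  [3.5→6.5]: (25.22+7.75)/2 × 3 = 49.455
  Sum = 170.83 µg/mL·hr

AUC = 171 µg/mL·hr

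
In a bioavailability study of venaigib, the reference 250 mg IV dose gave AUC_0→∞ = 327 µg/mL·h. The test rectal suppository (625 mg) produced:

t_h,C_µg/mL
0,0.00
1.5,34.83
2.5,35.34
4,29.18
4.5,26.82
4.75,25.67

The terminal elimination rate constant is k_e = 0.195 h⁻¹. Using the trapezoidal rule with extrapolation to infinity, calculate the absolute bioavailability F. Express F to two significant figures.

Trapezoidal AUC_0→4.75 (rectal suppository):
  [0→1.5]: (0.00+34.83)/2 × 1.5 = 26.1225
  [1.5→2.5]: (34.83+35.34)/2 × 1 = 35.085
  [2.5→4]: (35.34+29.18)/2 × 1.5 = 48.39
  [4→4.5]: (29.18+26.82)/2 × 0.5 = 14.0
  [4.5→4.75]: (26.82+25.67)/2 × 0.25 = 6.56125
  Sum = 130.15875 µg/mL·h
Tail: C_last/k_e = 25.67/0.195 = 131.641
AUC_0→∞ (rectal suppository) = 130.15875 + 131.641 = 261.79975 µg/mL·h
F = (AUC_ev/D_ev)/(AUC_iv/D_iv) = (261.79975/625)/(327/250) = 0.4188796/1.308 = 0.3202

F = 0.32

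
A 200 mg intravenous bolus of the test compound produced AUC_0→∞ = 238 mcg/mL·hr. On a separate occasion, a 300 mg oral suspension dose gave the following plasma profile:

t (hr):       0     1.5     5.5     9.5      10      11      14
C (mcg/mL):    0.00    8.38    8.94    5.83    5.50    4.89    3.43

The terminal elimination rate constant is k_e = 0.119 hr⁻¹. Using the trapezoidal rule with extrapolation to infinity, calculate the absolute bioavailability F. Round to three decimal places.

F = 0.336

Trapezoidal AUC_0→14 (oral suspension):
  [0→1.5]: (0.00+8.38)/2 × 1.5 = 6.285
  [1.5→5.5]: (8.38+8.94)/2 × 4 = 34.64
  [5.5→9.5]: (8.94+5.83)/2 × 4 = 29.54
  [9.5→10]: (5.83+5.50)/2 × 0.5 = 2.8325
  [10→11]: (5.50+4.89)/2 × 1 = 5.195
  [11→14]: (4.89+3.43)/2 × 3 = 12.48
  Sum = 90.9725 mcg/mL·hr
Tail: C_last/k_e = 3.43/0.119 = 28.824
AUC_0→∞ (oral suspension) = 90.9725 + 28.824 = 119.7965 mcg/mL·hr
F = (AUC_ev/D_ev)/(AUC_iv/D_iv) = (119.7965/300)/(238/200) = 0.399322/1.19 = 0.3356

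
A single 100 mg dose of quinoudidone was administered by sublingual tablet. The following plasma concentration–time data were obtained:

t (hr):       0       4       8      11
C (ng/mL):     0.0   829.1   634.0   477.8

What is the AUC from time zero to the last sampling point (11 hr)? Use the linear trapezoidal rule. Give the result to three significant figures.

Trapezoidal AUC_0→11:
  [0→4]: (0.0+829.1)/2 × 4 = 1658.2
  [4→8]: (829.1+634.0)/2 × 4 = 2926.2
  [8→11]: (634.0+477.8)/2 × 3 = 1667.7
  Sum = 6252.1 ng/mL·hr

AUC = 6250 ng/mL·hr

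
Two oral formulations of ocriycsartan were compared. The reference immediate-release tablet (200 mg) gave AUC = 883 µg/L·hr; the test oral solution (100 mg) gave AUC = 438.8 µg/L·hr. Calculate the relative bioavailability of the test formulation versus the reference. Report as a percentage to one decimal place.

F_rel = (AUC_test/D_test) / (AUC_ref/D_ref)
      = (438.8/100) / (883/200)
      = 4.388 / 4.415 = 0.9939 = 99.39%

F_rel = 99.4%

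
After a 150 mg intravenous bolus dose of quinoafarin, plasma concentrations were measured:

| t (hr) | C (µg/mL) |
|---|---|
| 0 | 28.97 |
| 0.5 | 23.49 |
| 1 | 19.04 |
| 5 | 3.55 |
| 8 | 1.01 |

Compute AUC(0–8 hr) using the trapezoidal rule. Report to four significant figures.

Trapezoidal AUC_0→8:
  [0→0.5]: (28.97+23.49)/2 × 0.5 = 13.115
  [0.5→1]: (23.49+19.04)/2 × 0.5 = 10.6325
  [1→5]: (19.04+3.55)/2 × 4 = 45.18
  [5→8]: (3.55+1.01)/2 × 3 = 6.84
  Sum = 75.7675 µg/mL·hr

AUC = 75.77 µg/mL·hr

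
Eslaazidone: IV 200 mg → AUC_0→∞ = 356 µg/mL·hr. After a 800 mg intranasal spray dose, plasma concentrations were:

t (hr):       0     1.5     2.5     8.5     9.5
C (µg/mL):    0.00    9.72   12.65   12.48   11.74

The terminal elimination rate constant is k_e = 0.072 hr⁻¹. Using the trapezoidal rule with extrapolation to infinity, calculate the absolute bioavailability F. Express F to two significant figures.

F = 0.19

Trapezoidal AUC_0→9.5 (intranasal spray):
  [0→1.5]: (0.00+9.72)/2 × 1.5 = 7.29
  [1.5→2.5]: (9.72+12.65)/2 × 1 = 11.185
  [2.5→8.5]: (12.65+12.48)/2 × 6 = 75.39
  [8.5→9.5]: (12.48+11.74)/2 × 1 = 12.11
  Sum = 105.975 µg/mL·hr
Tail: C_last/k_e = 11.74/0.072 = 163.056
AUC_0→∞ (intranasal spray) = 105.975 + 163.056 = 269.031 µg/mL·hr
F = (AUC_ev/D_ev)/(AUC_iv/D_iv) = (269.031/800)/(356/200) = 0.33628875/1.78 = 0.1889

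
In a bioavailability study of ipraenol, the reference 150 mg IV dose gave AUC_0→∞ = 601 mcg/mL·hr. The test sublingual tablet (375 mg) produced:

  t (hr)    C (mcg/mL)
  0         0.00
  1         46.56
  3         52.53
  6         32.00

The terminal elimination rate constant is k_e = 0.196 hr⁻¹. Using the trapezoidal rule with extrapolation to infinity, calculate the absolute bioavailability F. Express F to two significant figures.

Trapezoidal AUC_0→6 (sublingual tablet):
  [0→1]: (0.00+46.56)/2 × 1 = 23.28
  [1→3]: (46.56+52.53)/2 × 2 = 99.09
  [3→6]: (52.53+32.00)/2 × 3 = 126.795
  Sum = 249.165 mcg/mL·hr
Tail: C_last/k_e = 32.00/0.196 = 163.265
AUC_0→∞ (sublingual tablet) = 249.165 + 163.265 = 412.43 mcg/mL·hr
F = (AUC_ev/D_ev)/(AUC_iv/D_iv) = (412.43/375)/(601/150) = 1.09981/4.00667 = 0.2745

F = 0.27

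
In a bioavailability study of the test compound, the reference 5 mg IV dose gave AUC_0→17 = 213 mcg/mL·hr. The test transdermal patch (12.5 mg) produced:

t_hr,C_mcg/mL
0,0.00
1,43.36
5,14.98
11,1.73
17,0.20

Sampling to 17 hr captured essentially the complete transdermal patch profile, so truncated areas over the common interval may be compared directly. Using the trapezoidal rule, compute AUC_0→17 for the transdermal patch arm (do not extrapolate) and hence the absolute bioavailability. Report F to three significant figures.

Trapezoidal AUC_0→17 (transdermal patch):
  [0→1]: (0.00+43.36)/2 × 1 = 21.68
  [1→5]: (43.36+14.98)/2 × 4 = 116.68
  [5→11]: (14.98+1.73)/2 × 6 = 50.13
  [11→17]: (1.73+0.20)/2 × 6 = 5.79
  Sum = 194.28 mcg/mL·hr
F = (AUC_ev/D_ev)/(AUC_iv/D_iv) = (194.28/12.5)/(213/5) = 15.5424/42.6 = 0.3648

F = 0.365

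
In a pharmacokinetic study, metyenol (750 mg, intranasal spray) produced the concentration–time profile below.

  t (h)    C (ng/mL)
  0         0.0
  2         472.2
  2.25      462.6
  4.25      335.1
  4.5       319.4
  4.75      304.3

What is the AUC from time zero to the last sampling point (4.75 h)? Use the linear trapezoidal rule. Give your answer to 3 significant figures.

AUC = 1550 ng/mL·h

Trapezoidal AUC_0→4.75:
  [0→2]: (0.0+472.2)/2 × 2 = 472.2
  [2→2.25]: (472.2+462.6)/2 × 0.25 = 116.85
  [2.25→4.25]: (462.6+335.1)/2 × 2 = 797.7
  [4.25→4.5]: (335.1+319.4)/2 × 0.25 = 81.8125
  [4.5→4.75]: (319.4+304.3)/2 × 0.25 = 77.9625
  Sum = 1546.525 ng/mL·h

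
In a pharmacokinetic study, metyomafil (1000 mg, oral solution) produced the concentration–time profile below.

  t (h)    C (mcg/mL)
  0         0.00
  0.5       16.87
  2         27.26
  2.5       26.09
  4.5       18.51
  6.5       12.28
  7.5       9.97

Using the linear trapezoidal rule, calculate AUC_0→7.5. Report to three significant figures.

AUC = 137 mcg/mL·h

Trapezoidal AUC_0→7.5:
  [0→0.5]: (0.00+16.87)/2 × 0.5 = 4.2175
  [0.5→2]: (16.87+27.26)/2 × 1.5 = 33.0975
  [2→2.5]: (27.26+26.09)/2 × 0.5 = 13.3375
  [2.5→4.5]: (26.09+18.51)/2 × 2 = 44.6
  [4.5→6.5]: (18.51+12.28)/2 × 2 = 30.79
  [6.5→7.5]: (12.28+9.97)/2 × 1 = 11.125
  Sum = 137.1675 mcg/mL·h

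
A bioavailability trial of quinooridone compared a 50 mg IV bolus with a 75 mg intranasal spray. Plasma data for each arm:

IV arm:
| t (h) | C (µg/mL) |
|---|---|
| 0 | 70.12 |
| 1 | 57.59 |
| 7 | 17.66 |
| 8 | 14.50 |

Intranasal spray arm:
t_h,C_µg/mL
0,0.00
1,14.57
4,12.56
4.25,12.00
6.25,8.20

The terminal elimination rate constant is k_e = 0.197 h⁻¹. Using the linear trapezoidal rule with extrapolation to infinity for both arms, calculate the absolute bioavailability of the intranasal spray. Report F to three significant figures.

F = 0.198

Trapezoidal AUC_0→8 (IV):
  [0→1]: (70.12+57.59)/2 × 1 = 63.855
  [1→7]: (57.59+17.66)/2 × 6 = 225.75
  [7→8]: (17.66+14.50)/2 × 1 = 16.08
  Sum = 305.685 µg/mL·h
IV tail: 14.50/0.197 = 73.604; AUC_iv,0→∞ = 305.685 + 73.604 = 379.289 µg/mL·h
Trapezoidal AUC_0→6.25 (intranasal spray):
  [0→1]: (0.00+14.57)/2 × 1 = 7.285
  [1→4]: (14.57+12.56)/2 × 3 = 40.695
  [4→4.25]: (12.56+12.00)/2 × 0.25 = 3.07
  [4.25→6.25]: (12.00+8.20)/2 × 2 = 20.2
  Sum = 71.25 µg/mL·h
intranasal spray tail: 8.20/0.197 = 41.624; AUC_ev,0→∞ = 71.25 + 41.624 = 112.874 µg/mL·h
F = (AUC_ev/D_ev)/(AUC_iv/D_iv) = (112.874/75)/(379.289/50) = 1.50499/7.58578 = 0.1984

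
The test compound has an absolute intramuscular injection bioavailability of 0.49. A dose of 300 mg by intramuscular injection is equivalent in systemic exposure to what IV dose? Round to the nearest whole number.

Systemic exposure from an extravascular dose = F × D_ev, so the equivalent IV dose is F × D_ev.
D_iv = F × D_ev = 0.49 × 300 = 147 mg

D_iv = 147 mg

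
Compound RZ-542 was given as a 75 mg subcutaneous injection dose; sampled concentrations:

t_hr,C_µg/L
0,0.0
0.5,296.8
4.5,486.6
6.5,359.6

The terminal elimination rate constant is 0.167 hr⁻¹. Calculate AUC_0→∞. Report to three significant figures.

Trapezoidal AUC_0→6.5:
  [0→0.5]: (0.0+296.8)/2 × 0.5 = 74.2
  [0.5→4.5]: (296.8+486.6)/2 × 4 = 1566.8
  [4.5→6.5]: (486.6+359.6)/2 × 2 = 846.2
  Sum = 2487.2 µg/L·hr
Extrapolated tail: C_last / k_e = 359.6 / 0.167 = 2153.293
AUC_0→∞ = 2487.2 + 2153.293 = 4640.493 µg/L·hr

AUC = 4640 µg/L·hr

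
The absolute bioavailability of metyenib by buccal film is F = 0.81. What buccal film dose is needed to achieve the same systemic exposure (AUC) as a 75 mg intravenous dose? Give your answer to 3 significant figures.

For equal systemic exposure: F × D_ev = D_iv
D_ev = D_iv / F = 75 / 0.81 = 92.5926 mg

D_buccal = 92.6 mg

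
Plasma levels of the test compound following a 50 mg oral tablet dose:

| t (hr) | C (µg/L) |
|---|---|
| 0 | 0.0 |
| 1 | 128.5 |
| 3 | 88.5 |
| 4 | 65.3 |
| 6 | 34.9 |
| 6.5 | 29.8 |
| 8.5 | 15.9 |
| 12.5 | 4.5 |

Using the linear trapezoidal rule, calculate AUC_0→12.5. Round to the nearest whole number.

AUC = 561 µg/L·hr

Trapezoidal AUC_0→12.5:
  [0→1]: (0.0+128.5)/2 × 1 = 64.25
  [1→3]: (128.5+88.5)/2 × 2 = 217.0
  [3→4]: (88.5+65.3)/2 × 1 = 76.9
  [4→6]: (65.3+34.9)/2 × 2 = 100.2
  [6→6.5]: (34.9+29.8)/2 × 0.5 = 16.175
  [6.5→8.5]: (29.8+15.9)/2 × 2 = 45.7
  [8.5→12.5]: (15.9+4.5)/2 × 4 = 40.8
  Sum = 561.025 µg/L·hr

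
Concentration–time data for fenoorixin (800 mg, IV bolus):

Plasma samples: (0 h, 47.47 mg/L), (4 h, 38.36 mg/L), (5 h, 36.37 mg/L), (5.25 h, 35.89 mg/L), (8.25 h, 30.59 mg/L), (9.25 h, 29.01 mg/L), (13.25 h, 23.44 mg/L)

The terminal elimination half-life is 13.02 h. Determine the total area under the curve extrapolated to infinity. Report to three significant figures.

Trapezoidal AUC_0→13.25:
  [0→4]: (47.47+38.36)/2 × 4 = 171.66
  [4→5]: (38.36+36.37)/2 × 1 = 37.365
  [5→5.25]: (36.37+35.89)/2 × 0.25 = 9.0325
  [5.25→8.25]: (35.89+30.59)/2 × 3 = 99.72
  [8.25→9.25]: (30.59+29.01)/2 × 1 = 29.8
  [9.25→13.25]: (29.01+23.44)/2 × 4 = 104.9
  Sum = 452.4775 mg/L·h
k_e = ln2 / t½ = 0.693147 / 13.02 = 0.0532 h^-1
Extrapolated tail: C_last / k_e = 23.44 / 0.0532 = 440.602
AUC_0→∞ = 452.4775 + 440.602 = 893.0795 mg/L·h

AUC = 893 mg/L·h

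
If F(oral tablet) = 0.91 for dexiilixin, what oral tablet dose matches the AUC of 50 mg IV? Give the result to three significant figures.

D_oral = 54.9 mg

For equal systemic exposure: F × D_ev = D_iv
D_ev = D_iv / F = 50 / 0.91 = 54.9451 mg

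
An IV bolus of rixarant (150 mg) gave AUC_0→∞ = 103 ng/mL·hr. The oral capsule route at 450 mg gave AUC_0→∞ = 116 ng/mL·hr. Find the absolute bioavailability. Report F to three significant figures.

F = 0.375

F = (AUC_ev / D_ev) / (AUC_iv / D_iv)
  = (116/450) / (103/150)
  = 0.257778 / 0.686667 = 0.3754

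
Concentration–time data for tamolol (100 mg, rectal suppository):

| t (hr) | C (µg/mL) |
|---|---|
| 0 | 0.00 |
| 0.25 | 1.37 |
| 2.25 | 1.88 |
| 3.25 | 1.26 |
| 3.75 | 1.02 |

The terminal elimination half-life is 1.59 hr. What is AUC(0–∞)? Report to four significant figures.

AUC = 7.901 µg/mL·hr

Trapezoidal AUC_0→3.75:
  [0→0.25]: (0.00+1.37)/2 × 0.25 = 0.17125
  [0.25→2.25]: (1.37+1.88)/2 × 2 = 3.25
  [2.25→3.25]: (1.88+1.26)/2 × 1 = 1.57
  [3.25→3.75]: (1.26+1.02)/2 × 0.5 = 0.57
  Sum = 5.56125 µg/mL·hr
k_e = ln2 / t½ = 0.693147 / 1.59 = 0.4359 hr^-1
Extrapolated tail: C_last / k_e = 1.02 / 0.4359 = 2.340
AUC_0→∞ = 5.56125 + 2.340 = 7.90125 µg/mL·hr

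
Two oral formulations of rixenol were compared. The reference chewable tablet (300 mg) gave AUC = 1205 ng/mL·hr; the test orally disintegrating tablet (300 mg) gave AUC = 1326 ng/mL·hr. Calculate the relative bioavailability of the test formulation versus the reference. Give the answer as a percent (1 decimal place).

F_rel = (AUC_test/D_test) / (AUC_ref/D_ref)
      = (1326/300) / (1205/300)
      = 4.42 / 4.01667 = 1.1004 = 110.04%

F_rel = 110.0%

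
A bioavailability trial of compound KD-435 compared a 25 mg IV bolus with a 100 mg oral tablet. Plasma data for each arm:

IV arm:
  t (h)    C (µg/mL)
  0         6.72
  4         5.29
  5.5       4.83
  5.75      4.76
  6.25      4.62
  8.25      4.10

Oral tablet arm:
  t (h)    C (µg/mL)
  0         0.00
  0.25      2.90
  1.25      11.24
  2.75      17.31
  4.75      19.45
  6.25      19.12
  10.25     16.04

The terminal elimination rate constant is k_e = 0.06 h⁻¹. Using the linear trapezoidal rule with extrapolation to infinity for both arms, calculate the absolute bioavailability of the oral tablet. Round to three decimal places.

F = 0.963

Trapezoidal AUC_0→8.25 (IV):
  [0→4]: (6.72+5.29)/2 × 4 = 24.02
  [4→5.5]: (5.29+4.83)/2 × 1.5 = 7.59
  [5.5→5.75]: (4.83+4.76)/2 × 0.25 = 1.19875
  [5.75→6.25]: (4.76+4.62)/2 × 0.5 = 2.345
  [6.25→8.25]: (4.62+4.10)/2 × 2 = 8.72
  Sum = 43.87375 µg/mL·h
IV tail: 4.10/0.06 = 68.333; AUC_iv,0→∞ = 43.87375 + 68.333 = 112.20675 µg/mL·h
Trapezoidal AUC_0→10.25 (oral tablet):
  [0→0.25]: (0.00+2.90)/2 × 0.25 = 0.3625
  [0.25→1.25]: (2.90+11.24)/2 × 1 = 7.07
  [1.25→2.75]: (11.24+17.31)/2 × 1.5 = 21.4125
  [2.75→4.75]: (17.31+19.45)/2 × 2 = 36.76
  [4.75→6.25]: (19.45+19.12)/2 × 1.5 = 28.9275
  [6.25→10.25]: (19.12+16.04)/2 × 4 = 70.32
  Sum = 164.8525 µg/mL·h
oral tablet tail: 16.04/0.06 = 267.333; AUC_ev,0→∞ = 164.8525 + 267.333 = 432.1855 µg/mL·h
F = (AUC_ev/D_ev)/(AUC_iv/D_iv) = (432.1855/100)/(112.20675/25) = 4.321855/4.48827 = 0.9629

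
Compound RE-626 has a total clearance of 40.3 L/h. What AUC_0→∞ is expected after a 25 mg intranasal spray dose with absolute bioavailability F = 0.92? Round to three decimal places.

AUC_0→∞ = F × Dose / CL
        = 0.92 × 25 / 40.3 = 0.57072 mg/L·h

AUC = 0.571 mg/L·h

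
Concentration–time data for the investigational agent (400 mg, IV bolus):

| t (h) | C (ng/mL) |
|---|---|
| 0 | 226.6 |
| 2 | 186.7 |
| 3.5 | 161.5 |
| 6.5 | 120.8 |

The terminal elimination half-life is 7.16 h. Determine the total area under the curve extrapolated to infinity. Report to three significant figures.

Trapezoidal AUC_0→6.5:
  [0→2]: (226.6+186.7)/2 × 2 = 413.3
  [2→3.5]: (186.7+161.5)/2 × 1.5 = 261.15
  [3.5→6.5]: (161.5+120.8)/2 × 3 = 423.45
  Sum = 1097.9 ng/mL·h
k_e = ln2 / t½ = 0.693147 / 7.16 = 0.0968 h^-1
Extrapolated tail: C_last / k_e = 120.8 / 0.0968 = 1247.934
AUC_0→∞ = 1097.9 + 1247.934 = 2345.834 ng/mL·h

AUC = 2350 ng/mL·h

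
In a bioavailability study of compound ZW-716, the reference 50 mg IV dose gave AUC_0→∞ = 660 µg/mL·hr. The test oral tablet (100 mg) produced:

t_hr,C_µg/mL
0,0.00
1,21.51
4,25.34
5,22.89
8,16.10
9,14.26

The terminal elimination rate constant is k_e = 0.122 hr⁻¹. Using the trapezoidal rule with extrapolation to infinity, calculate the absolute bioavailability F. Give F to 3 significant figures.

Trapezoidal AUC_0→9 (oral tablet):
  [0→1]: (0.00+21.51)/2 × 1 = 10.755
  [1→4]: (21.51+25.34)/2 × 3 = 70.275
  [4→5]: (25.34+22.89)/2 × 1 = 24.115
  [5→8]: (22.89+16.10)/2 × 3 = 58.485
  [8→9]: (16.10+14.26)/2 × 1 = 15.18
  Sum = 178.81 µg/mL·hr
Tail: C_last/k_e = 14.26/0.122 = 116.885
AUC_0→∞ (oral tablet) = 178.81 + 116.885 = 295.695 µg/mL·hr
F = (AUC_ev/D_ev)/(AUC_iv/D_iv) = (295.695/100)/(660/50) = 2.95695/13.2 = 0.2240

F = 0.224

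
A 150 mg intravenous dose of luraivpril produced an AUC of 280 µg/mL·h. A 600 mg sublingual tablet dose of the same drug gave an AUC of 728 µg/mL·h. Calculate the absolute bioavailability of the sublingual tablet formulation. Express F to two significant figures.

F = 0.65

F = (AUC_ev / D_ev) / (AUC_iv / D_iv)
  = (728/600) / (280/150)
  = 1.21333 / 1.86667 = 0.6500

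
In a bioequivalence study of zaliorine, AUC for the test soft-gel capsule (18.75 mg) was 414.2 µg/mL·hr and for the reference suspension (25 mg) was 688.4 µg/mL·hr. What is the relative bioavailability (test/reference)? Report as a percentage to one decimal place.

F_rel = 80.2%

F_rel = (AUC_test/D_test) / (AUC_ref/D_ref)
      = (414.2/18.75) / (688.4/25)
      = 22.0907 / 27.536 = 0.8022 = 80.22%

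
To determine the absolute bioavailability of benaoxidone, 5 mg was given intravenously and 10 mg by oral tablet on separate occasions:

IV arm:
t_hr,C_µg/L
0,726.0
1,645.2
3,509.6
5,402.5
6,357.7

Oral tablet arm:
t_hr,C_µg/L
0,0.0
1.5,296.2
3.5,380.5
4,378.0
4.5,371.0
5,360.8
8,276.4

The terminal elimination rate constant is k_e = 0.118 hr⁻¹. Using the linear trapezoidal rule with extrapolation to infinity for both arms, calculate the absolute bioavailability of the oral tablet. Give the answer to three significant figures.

F = 0.386

Trapezoidal AUC_0→6 (IV):
  [0→1]: (726.0+645.2)/2 × 1 = 685.6
  [1→3]: (645.2+509.6)/2 × 2 = 1154.8
  [3→5]: (509.6+402.5)/2 × 2 = 912.1
  [5→6]: (402.5+357.7)/2 × 1 = 380.1
  Sum = 3132.6 µg/L·hr
IV tail: 357.7/0.118 = 3031.356; AUC_iv,0→∞ = 3132.6 + 3031.356 = 6163.956 µg/L·hr
Trapezoidal AUC_0→8 (oral tablet):
  [0→1.5]: (0.0+296.2)/2 × 1.5 = 222.15
  [1.5→3.5]: (296.2+380.5)/2 × 2 = 676.7
  [3.5→4]: (380.5+378.0)/2 × 0.5 = 189.625
  [4→4.5]: (378.0+371.0)/2 × 0.5 = 187.25
  [4.5→5]: (371.0+360.8)/2 × 0.5 = 182.95
  [5→8]: (360.8+276.4)/2 × 3 = 955.8
  Sum = 2414.475 µg/L·hr
oral tablet tail: 276.4/0.118 = 2342.373; AUC_ev,0→∞ = 2414.475 + 2342.373 = 4756.848 µg/L·hr
F = (AUC_ev/D_ev)/(AUC_iv/D_iv) = (4756.848/10)/(6163.956/5) = 475.6848/1232.7912 = 0.3859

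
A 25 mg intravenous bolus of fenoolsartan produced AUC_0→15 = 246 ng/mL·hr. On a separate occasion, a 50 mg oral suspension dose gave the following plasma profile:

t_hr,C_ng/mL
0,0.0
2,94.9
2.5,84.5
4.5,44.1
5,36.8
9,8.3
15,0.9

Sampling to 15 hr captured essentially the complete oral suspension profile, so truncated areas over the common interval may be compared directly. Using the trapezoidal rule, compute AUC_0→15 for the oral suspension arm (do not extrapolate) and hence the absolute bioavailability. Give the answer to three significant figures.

Trapezoidal AUC_0→15 (oral suspension):
  [0→2]: (0.0+94.9)/2 × 2 = 94.9
  [2→2.5]: (94.9+84.5)/2 × 0.5 = 44.85
  [2.5→4.5]: (84.5+44.1)/2 × 2 = 128.6
  [4.5→5]: (44.1+36.8)/2 × 0.5 = 20.225
  [5→9]: (36.8+8.3)/2 × 4 = 90.2
  [9→15]: (8.3+0.9)/2 × 6 = 27.6
  Sum = 406.375 ng/mL·hr
F = (AUC_ev/D_ev)/(AUC_iv/D_iv) = (406.375/50)/(246/25) = 8.1275/9.84 = 0.8260

F = 0.826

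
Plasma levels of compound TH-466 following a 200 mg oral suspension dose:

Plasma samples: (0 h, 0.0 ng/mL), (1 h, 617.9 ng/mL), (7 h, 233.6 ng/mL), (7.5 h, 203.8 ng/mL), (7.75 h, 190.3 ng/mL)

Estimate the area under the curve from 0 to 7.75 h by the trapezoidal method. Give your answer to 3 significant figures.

AUC = 3020 ng/mL·h

Trapezoidal AUC_0→7.75:
  [0→1]: (0.0+617.9)/2 × 1 = 308.95
  [1→7]: (617.9+233.6)/2 × 6 = 2554.5
  [7→7.5]: (233.6+203.8)/2 × 0.5 = 109.35
  [7.5→7.75]: (203.8+190.3)/2 × 0.25 = 49.2625
  Sum = 3022.0625 ng/mL·h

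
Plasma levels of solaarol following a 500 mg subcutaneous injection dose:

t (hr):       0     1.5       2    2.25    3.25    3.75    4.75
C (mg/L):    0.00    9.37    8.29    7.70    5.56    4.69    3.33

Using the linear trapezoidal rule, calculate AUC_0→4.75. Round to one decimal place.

AUC = 26.6 mg/L·hr

Trapezoidal AUC_0→4.75:
  [0→1.5]: (0.00+9.37)/2 × 1.5 = 7.0275
  [1.5→2]: (9.37+8.29)/2 × 0.5 = 4.415
  [2→2.25]: (8.29+7.70)/2 × 0.25 = 1.99875
  [2.25→3.25]: (7.70+5.56)/2 × 1 = 6.63
  [3.25→3.75]: (5.56+4.69)/2 × 0.5 = 2.5625
  [3.75→4.75]: (4.69+3.33)/2 × 1 = 4.01
  Sum = 26.64375 mg/L·hr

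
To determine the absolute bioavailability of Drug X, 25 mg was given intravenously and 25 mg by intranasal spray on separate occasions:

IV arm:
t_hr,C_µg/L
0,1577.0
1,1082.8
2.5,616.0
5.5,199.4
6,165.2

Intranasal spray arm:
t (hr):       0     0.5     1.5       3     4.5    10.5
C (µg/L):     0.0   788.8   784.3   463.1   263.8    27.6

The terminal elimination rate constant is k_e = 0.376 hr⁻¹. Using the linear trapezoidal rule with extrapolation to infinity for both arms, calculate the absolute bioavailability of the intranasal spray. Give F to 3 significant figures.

F = 0.783

Trapezoidal AUC_0→6 (IV):
  [0→1]: (1577.0+1082.8)/2 × 1 = 1329.9
  [1→2.5]: (1082.8+616.0)/2 × 1.5 = 1274.1
  [2.5→5.5]: (616.0+199.4)/2 × 3 = 1223.1
  [5.5→6]: (199.4+165.2)/2 × 0.5 = 91.15
  Sum = 3918.25 µg/L·hr
IV tail: 165.2/0.376 = 439.362; AUC_iv,0→∞ = 3918.25 + 439.362 = 4357.612 µg/L·hr
Trapezoidal AUC_0→10.5 (intranasal spray):
  [0→0.5]: (0.0+788.8)/2 × 0.5 = 197.2
  [0.5→1.5]: (788.8+784.3)/2 × 1 = 786.55
  [1.5→3]: (784.3+463.1)/2 × 1.5 = 935.55
  [3→4.5]: (463.1+263.8)/2 × 1.5 = 545.175
  [4.5→10.5]: (263.8+27.6)/2 × 6 = 874.2
  Sum = 3338.675 µg/L·hr
intranasal spray tail: 27.6/0.376 = 73.404; AUC_ev,0→∞ = 3338.675 + 73.404 = 3412.079 µg/L·hr
F = (AUC_ev/D_ev)/(AUC_iv/D_iv) = (3412.079/25)/(4357.612/25) = 136.48316/174.30448 = 0.7830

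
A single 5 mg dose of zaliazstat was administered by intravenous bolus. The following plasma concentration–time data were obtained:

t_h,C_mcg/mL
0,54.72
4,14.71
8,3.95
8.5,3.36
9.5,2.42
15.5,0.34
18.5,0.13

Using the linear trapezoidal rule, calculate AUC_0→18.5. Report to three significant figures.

AUC = 190 mcg/mL·h

Trapezoidal AUC_0→18.5:
  [0→4]: (54.72+14.71)/2 × 4 = 138.86
  [4→8]: (14.71+3.95)/2 × 4 = 37.32
  [8→8.5]: (3.95+3.36)/2 × 0.5 = 1.8275
  [8.5→9.5]: (3.36+2.42)/2 × 1 = 2.89
  [9.5→15.5]: (2.42+0.34)/2 × 6 = 8.28
  [15.5→18.5]: (0.34+0.13)/2 × 3 = 0.705
  Sum = 189.8825 mcg/mL·h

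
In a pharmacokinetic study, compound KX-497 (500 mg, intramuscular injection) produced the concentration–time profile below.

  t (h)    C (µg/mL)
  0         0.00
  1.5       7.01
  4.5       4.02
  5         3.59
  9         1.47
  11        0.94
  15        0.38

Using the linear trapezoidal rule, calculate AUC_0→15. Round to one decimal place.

AUC = 38.9 µg/mL·h

Trapezoidal AUC_0→15:
  [0→1.5]: (0.00+7.01)/2 × 1.5 = 5.2575
  [1.5→4.5]: (7.01+4.02)/2 × 3 = 16.545
  [4.5→5]: (4.02+3.59)/2 × 0.5 = 1.9025
  [5→9]: (3.59+1.47)/2 × 4 = 10.12
  [9→11]: (1.47+0.94)/2 × 2 = 2.41
  [11→15]: (0.94+0.38)/2 × 4 = 2.64
  Sum = 38.875 µg/mL·h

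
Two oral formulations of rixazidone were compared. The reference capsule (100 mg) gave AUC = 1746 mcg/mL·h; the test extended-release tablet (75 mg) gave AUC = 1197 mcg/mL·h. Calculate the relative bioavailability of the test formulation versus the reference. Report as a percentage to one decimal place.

F_rel = (AUC_test/D_test) / (AUC_ref/D_ref)
      = (1197/75) / (1746/100)
      = 15.96 / 17.46 = 0.9141 = 91.41%

F_rel = 91.4%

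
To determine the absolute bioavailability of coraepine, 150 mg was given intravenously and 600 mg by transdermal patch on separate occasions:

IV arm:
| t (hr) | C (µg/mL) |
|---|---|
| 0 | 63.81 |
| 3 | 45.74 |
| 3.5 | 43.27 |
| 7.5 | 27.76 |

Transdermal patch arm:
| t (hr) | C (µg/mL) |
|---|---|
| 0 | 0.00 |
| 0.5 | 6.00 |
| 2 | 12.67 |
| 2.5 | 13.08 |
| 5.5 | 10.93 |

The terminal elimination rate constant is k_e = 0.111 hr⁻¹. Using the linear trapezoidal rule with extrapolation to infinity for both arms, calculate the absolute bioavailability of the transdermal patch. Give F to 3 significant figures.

F = 0.0676

Trapezoidal AUC_0→7.5 (IV):
  [0→3]: (63.81+45.74)/2 × 3 = 164.325
  [3→3.5]: (45.74+43.27)/2 × 0.5 = 22.2525
  [3.5→7.5]: (43.27+27.76)/2 × 4 = 142.06
  Sum = 328.6375 µg/mL·hr
IV tail: 27.76/0.111 = 250.090; AUC_iv,0→∞ = 328.6375 + 250.090 = 578.7275 µg/mL·hr
Trapezoidal AUC_0→5.5 (transdermal patch):
  [0→0.5]: (0.00+6.00)/2 × 0.5 = 1.5
  [0.5→2]: (6.00+12.67)/2 × 1.5 = 14.0025
  [2→2.5]: (12.67+13.08)/2 × 0.5 = 6.4375
  [2.5→5.5]: (13.08+10.93)/2 × 3 = 36.015
  Sum = 57.955 µg/mL·hr
transdermal patch tail: 10.93/0.111 = 98.468; AUC_ev,0→∞ = 57.955 + 98.468 = 156.423 µg/mL·hr
F = (AUC_ev/D_ev)/(AUC_iv/D_iv) = (156.423/600)/(578.7275/150) = 0.260705/3.85818 = 0.0676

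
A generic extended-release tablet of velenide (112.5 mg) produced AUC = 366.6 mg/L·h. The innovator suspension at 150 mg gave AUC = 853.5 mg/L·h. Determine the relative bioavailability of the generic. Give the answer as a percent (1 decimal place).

F_rel = 57.3%

F_rel = (AUC_test/D_test) / (AUC_ref/D_ref)
      = (366.6/112.5) / (853.5/150)
      = 3.25867 / 5.69 = 0.5727 = 57.27%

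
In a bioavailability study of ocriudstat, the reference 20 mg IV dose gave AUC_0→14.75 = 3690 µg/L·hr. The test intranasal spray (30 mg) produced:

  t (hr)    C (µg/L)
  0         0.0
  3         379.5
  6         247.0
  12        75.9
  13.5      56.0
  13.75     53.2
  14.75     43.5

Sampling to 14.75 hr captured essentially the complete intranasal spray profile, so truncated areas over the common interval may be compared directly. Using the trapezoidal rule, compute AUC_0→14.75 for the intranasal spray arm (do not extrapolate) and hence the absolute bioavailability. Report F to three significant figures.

Trapezoidal AUC_0→14.75 (intranasal spray):
  [0→3]: (0.0+379.5)/2 × 3 = 569.25
  [3→6]: (379.5+247.0)/2 × 3 = 939.75
  [6→12]: (247.0+75.9)/2 × 6 = 968.7
  [12→13.5]: (75.9+56.0)/2 × 1.5 = 98.925
  [13.5→13.75]: (56.0+53.2)/2 × 0.25 = 13.65
  [13.75→14.75]: (53.2+43.5)/2 × 1 = 48.35
  Sum = 2638.625 µg/L·hr
F = (AUC_ev/D_ev)/(AUC_iv/D_iv) = (2638.625/30)/(3690/20) = 87.9542/184.5 = 0.4767

F = 0.477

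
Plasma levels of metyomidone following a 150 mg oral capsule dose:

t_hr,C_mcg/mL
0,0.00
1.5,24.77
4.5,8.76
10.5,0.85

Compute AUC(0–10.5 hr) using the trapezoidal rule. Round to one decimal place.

Trapezoidal AUC_0→10.5:
  [0→1.5]: (0.00+24.77)/2 × 1.5 = 18.5775
  [1.5→4.5]: (24.77+8.76)/2 × 3 = 50.295
  [4.5→10.5]: (8.76+0.85)/2 × 6 = 28.83
  Sum = 97.7025 mcg/mL·hr

AUC = 97.7 mcg/mL·hr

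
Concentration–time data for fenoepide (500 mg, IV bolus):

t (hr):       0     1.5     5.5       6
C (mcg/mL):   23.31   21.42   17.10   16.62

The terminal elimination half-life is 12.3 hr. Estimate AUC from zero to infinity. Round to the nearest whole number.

Trapezoidal AUC_0→6:
  [0→1.5]: (23.31+21.42)/2 × 1.5 = 33.5475
  [1.5→5.5]: (21.42+17.10)/2 × 4 = 77.04
  [5.5→6]: (17.10+16.62)/2 × 0.5 = 8.43
  Sum = 119.0175 mcg/mL·hr
k_e = ln2 / t½ = 0.693147 / 12.3 = 0.0564 hr^-1
Extrapolated tail: C_last / k_e = 16.62 / 0.0564 = 294.681
AUC_0→∞ = 119.0175 + 294.681 = 413.6985 mcg/mL·hr

AUC = 414 mcg/mL·hr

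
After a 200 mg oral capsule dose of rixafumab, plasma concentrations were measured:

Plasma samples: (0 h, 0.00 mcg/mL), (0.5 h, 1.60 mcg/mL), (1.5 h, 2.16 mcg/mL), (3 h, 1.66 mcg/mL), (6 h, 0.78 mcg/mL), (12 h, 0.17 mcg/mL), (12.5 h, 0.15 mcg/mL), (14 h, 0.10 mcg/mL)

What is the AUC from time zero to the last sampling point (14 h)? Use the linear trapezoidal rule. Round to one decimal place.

Trapezoidal AUC_0→14:
  [0→0.5]: (0.00+1.60)/2 × 0.5 = 0.4
  [0.5→1.5]: (1.60+2.16)/2 × 1 = 1.88
  [1.5→3]: (2.16+1.66)/2 × 1.5 = 2.865
  [3→6]: (1.66+0.78)/2 × 3 = 3.66
  [6→12]: (0.78+0.17)/2 × 6 = 2.85
  [12→12.5]: (0.17+0.15)/2 × 0.5 = 0.08
  [12.5→14]: (0.15+0.10)/2 × 1.5 = 0.1875
  Sum = 11.9225 mcg/mL·h

AUC = 11.9 mcg/mL·h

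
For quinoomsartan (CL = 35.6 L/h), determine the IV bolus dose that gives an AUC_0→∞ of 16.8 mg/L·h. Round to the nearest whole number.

Dose = 598 mg

Dose_iv = CL × AUC_0→∞
     = 35.6 × 16.8 = 598.08 mg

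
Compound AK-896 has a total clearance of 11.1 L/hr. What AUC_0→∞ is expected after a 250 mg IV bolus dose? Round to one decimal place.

AUC = 22.5 mg/L·hr

AUC_0→∞ = Dose_iv / CL
        = 250 / 11.1 = 22.5225 mg/L·hr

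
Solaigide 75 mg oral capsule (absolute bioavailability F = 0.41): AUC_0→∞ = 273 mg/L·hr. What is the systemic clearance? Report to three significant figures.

CL = F × Dose / AUC_0→∞
   = 0.41 × 75 / 273 = 0.112637 L/hr

CL = 0.113 L/hr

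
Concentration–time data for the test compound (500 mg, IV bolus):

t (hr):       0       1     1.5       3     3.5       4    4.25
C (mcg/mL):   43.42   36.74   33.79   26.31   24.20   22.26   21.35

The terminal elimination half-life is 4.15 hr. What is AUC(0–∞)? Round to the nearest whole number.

AUC = 260 mcg/mL·hr

Trapezoidal AUC_0→4.25:
  [0→1]: (43.42+36.74)/2 × 1 = 40.08
  [1→1.5]: (36.74+33.79)/2 × 0.5 = 17.6325
  [1.5→3]: (33.79+26.31)/2 × 1.5 = 45.075
  [3→3.5]: (26.31+24.20)/2 × 0.5 = 12.6275
  [3.5→4]: (24.20+22.26)/2 × 0.5 = 11.615
  [4→4.25]: (22.26+21.35)/2 × 0.25 = 5.45125
  Sum = 132.48125 mcg/mL·hr
k_e = ln2 / t½ = 0.693147 / 4.15 = 0.1670 hr^-1
Extrapolated tail: C_last / k_e = 21.35 / 0.167 = 127.844
AUC_0→∞ = 132.48125 + 127.844 = 260.32525 mcg/mL·hr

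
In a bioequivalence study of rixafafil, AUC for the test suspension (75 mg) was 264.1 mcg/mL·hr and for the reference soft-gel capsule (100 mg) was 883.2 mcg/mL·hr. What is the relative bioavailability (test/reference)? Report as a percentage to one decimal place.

F_rel = 39.9%

F_rel = (AUC_test/D_test) / (AUC_ref/D_ref)
      = (264.1/75) / (883.2/100)
      = 3.52133 / 8.832 = 0.3987 = 39.87%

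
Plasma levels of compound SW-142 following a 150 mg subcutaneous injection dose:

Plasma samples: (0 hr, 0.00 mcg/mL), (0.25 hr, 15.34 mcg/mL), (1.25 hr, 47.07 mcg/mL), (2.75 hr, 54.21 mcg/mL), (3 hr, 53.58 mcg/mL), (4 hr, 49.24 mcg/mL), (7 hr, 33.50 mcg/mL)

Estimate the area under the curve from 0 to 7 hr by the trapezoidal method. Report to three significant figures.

Trapezoidal AUC_0→7:
  [0→0.25]: (0.00+15.34)/2 × 0.25 = 1.9175
  [0.25→1.25]: (15.34+47.07)/2 × 1 = 31.205
  [1.25→2.75]: (47.07+54.21)/2 × 1.5 = 75.96
  [2.75→3]: (54.21+53.58)/2 × 0.25 = 13.47375
  [3→4]: (53.58+49.24)/2 × 1 = 51.41
  [4→7]: (49.24+33.50)/2 × 3 = 124.11
  Sum = 298.07625 mcg/mL·hr

AUC = 298 mcg/mL·hr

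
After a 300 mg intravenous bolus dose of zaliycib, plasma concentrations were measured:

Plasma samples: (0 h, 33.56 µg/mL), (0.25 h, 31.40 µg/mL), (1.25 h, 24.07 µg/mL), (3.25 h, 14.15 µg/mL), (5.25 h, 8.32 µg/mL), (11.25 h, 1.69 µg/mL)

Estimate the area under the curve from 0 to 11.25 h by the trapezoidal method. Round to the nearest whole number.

AUC = 127 µg/mL·h

Trapezoidal AUC_0→11.25:
  [0→0.25]: (33.56+31.40)/2 × 0.25 = 8.12
  [0.25→1.25]: (31.40+24.07)/2 × 1 = 27.735
  [1.25→3.25]: (24.07+14.15)/2 × 2 = 38.22
  [3.25→5.25]: (14.15+8.32)/2 × 2 = 22.47
  [5.25→11.25]: (8.32+1.69)/2 × 6 = 30.03
  Sum = 126.575 µg/mL·h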